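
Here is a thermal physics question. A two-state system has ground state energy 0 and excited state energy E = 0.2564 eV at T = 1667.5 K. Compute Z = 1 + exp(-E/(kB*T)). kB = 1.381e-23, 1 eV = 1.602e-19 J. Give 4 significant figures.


Step 1: Compute beta*E = E*eV/(kB*T) = 0.2564*1.602e-19/(1.381e-23*1667.5) = 1.784
Step 2: exp(-beta*E) = exp(-1.784) = 0.168
Step 3: Z = 1 + 0.168 = 1.168

1.168


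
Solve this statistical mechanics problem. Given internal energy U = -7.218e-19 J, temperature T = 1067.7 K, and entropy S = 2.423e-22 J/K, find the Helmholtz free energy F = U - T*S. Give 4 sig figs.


Step 1: T*S = 1067.7 * 2.423e-22 = 2.587e-19 J
Step 2: F = U - T*S = -7.218e-19 - 2.587e-19
Step 3: F = -9.805e-19 J

-9.805e-19


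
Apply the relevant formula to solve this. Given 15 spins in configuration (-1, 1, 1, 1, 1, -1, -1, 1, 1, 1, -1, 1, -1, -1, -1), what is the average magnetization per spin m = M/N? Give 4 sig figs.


Step 1: Count up spins (+1): 8, down spins (-1): 7
Step 2: Total magnetization M = 8 - 7 = 1
Step 3: m = M/N = 1/15 = 0.06667

0.06667


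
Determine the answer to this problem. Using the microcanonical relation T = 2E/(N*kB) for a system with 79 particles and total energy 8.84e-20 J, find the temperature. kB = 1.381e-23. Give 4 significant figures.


Step 1: Numerator = 2*E = 2*8.84e-20 = 1.768e-19 J
Step 2: Denominator = N*kB = 79*1.381e-23 = 1.091e-21
Step 3: T = 1.768e-19 / 1.091e-21 = 162.1 K

162.1


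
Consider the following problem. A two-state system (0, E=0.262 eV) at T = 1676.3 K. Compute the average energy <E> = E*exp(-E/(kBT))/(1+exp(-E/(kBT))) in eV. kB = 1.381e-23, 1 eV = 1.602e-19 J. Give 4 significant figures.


Step 1: beta*E = 0.262*1.602e-19/(1.381e-23*1676.3) = 1.813
Step 2: exp(-beta*E) = 0.1631
Step 3: <E> = 0.262*0.1631/(1+0.1631) = 0.03675 eV

0.03675


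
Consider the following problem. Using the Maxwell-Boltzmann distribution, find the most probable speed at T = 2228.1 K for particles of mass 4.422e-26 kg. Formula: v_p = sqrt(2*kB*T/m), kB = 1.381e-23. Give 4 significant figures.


Step 1: Numerator = 2*kB*T = 2*1.381e-23*2228.1 = 6.154e-20
Step 2: Ratio = 6.154e-20 / 4.422e-26 = 1.392e+06
Step 3: v_p = sqrt(1.392e+06) = 1180 m/s

1180


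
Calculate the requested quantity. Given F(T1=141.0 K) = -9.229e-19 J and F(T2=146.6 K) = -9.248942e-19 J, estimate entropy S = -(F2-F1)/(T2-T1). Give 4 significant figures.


Step 1: dF = F2 - F1 = -9.248942e-19 - (-9.229e-19) = -1.9942e-21 J
Step 2: dT = T2 - T1 = 146.6 - 141.0 = 5.6 K
Step 3: S = -dF/dT = -(-1.9942e-21)/5.6 = 3.561e-22 J/K

3.561e-22


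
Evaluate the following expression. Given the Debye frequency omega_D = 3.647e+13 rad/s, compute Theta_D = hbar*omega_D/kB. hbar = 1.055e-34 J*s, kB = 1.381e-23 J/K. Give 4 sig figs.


Step 1: hbar*omega_D = 1.055e-34 * 3.647e+13 = 3.848e-21 J
Step 2: Theta_D = 3.848e-21 / 1.381e-23
Step 3: Theta_D = 278.6 K

278.6


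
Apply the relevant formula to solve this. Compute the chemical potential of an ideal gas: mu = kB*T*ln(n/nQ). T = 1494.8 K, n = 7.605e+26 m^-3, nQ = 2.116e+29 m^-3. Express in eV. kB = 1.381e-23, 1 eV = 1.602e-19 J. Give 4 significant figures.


Step 1: n/nQ = 7.605e+26/2.116e+29 = 0.003594
Step 2: ln(n/nQ) = -5.628
Step 3: mu = kB*T*ln(n/nQ) = 2.064e-20*-5.628 = -1.162e-19 J
Step 4: Convert to eV: -1.162e-19/1.602e-19 = -0.7253 eV

-0.7253


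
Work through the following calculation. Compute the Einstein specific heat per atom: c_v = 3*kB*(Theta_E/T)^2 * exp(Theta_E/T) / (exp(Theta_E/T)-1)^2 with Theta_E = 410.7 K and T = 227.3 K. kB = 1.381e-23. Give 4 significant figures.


Step 1: x = Theta_E/T = 410.7/227.3 = 1.807
Step 2: x^2 = 3.265
Step 3: exp(x) = 6.091
Step 4: c_v = 3*1.381e-23*3.265*6.091/(6.091-1)^2 = 3.178e-23

3.178e-23


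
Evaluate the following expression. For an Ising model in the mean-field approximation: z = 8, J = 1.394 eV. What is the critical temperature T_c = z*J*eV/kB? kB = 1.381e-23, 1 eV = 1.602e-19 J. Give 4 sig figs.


Step 1: z*J = 8*1.394 = 11.15 eV
Step 2: Convert to Joules: 11.15*1.602e-19 = 1.787e-18 J
Step 3: T_c = 1.787e-18 / 1.381e-23 = 1.294e+05 K

1.294e+05


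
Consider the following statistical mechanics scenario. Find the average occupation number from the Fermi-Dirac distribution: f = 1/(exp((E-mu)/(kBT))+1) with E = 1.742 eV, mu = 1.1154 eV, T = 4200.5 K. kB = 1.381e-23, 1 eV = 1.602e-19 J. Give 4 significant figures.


Step 1: (E - mu) = 1.742 - 1.1154 = 0.6266 eV
Step 2: Convert: (E-mu)*eV = 1.004e-19 J
Step 3: x = (E-mu)*eV/(kB*T) = 1.73
Step 4: f = 1/(exp(1.73)+1) = 0.1505

0.1505


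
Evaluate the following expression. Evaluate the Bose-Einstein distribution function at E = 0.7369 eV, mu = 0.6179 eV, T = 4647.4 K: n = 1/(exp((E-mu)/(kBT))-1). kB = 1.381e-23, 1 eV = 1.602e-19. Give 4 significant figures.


Step 1: (E - mu) = 0.119 eV
Step 2: x = (E-mu)*eV/(kB*T) = 0.119*1.602e-19/(1.381e-23*4647.4) = 0.297
Step 3: exp(x) = 1.346
Step 4: n = 1/(exp(x)-1) = 2.891

2.891


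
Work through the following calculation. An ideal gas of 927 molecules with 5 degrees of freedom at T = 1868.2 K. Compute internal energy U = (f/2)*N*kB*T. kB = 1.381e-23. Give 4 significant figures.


Step 1: f/2 = 5/2 = 2.5
Step 2: N*kB*T = 927*1.381e-23*1868.2 = 2.392e-17
Step 3: U = 2.5 * 2.392e-17 = 5.979e-17 J

5.979e-17


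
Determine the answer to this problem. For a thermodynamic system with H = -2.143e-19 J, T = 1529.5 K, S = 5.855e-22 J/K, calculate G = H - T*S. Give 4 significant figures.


Step 1: T*S = 1529.5 * 5.855e-22 = 8.955e-19 J
Step 2: G = H - T*S = -2.143e-19 - 8.955e-19
Step 3: G = -1.11e-18 J

-1.11e-18


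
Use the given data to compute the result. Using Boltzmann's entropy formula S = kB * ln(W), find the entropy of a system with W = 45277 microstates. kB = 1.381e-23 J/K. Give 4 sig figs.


Step 1: ln(W) = ln(45277) = 10.72
Step 2: S = kB * ln(W) = 1.381e-23 * 10.72
Step 3: S = 1.481e-22 J/K

1.481e-22


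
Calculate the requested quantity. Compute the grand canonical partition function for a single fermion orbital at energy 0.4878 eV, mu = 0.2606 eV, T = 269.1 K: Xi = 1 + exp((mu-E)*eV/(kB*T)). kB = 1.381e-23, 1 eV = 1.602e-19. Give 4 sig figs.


Step 1: (mu - E) = 0.2606 - 0.4878 = -0.2272 eV
Step 2: x = (mu-E)*eV/(kB*T) = -0.2272*1.602e-19/(1.381e-23*269.1) = -9.794
Step 3: exp(x) = 5.578e-05
Step 4: Xi = 1 + 5.578e-05 = 1

1


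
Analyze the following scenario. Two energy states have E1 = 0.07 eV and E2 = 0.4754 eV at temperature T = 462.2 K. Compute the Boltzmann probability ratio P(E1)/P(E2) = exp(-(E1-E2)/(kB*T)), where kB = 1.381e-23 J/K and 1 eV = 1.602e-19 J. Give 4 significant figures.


Step 1: Compute energy difference dE = E1 - E2 = 0.07 - 0.4754 = -0.4054 eV
Step 2: Convert to Joules: dE_J = -0.4054 * 1.602e-19 = -6.495e-20 J
Step 3: Compute exponent = -dE_J / (kB * T) = -(-6.495e-20) / (1.381e-23 * 462.2) = 10.17
Step 4: P(E1)/P(E2) = exp(10.17) = 2.623e+04

2.623e+04


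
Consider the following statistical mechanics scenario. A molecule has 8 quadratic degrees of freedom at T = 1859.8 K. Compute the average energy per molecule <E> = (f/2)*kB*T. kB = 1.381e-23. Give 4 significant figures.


Step 1: f/2 = 8/2 = 4
Step 2: kB*T = 1.381e-23 * 1859.8 = 2.568e-20
Step 3: <E> = 4 * 2.568e-20 = 1.027e-19 J

1.027e-19


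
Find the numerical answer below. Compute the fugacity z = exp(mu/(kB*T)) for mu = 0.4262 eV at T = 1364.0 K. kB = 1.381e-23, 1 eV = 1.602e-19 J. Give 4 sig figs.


Step 1: Convert mu to Joules: 0.4262*1.602e-19 = 6.828e-20 J
Step 2: kB*T = 1.381e-23*1364.0 = 1.884e-20 J
Step 3: mu/(kB*T) = 3.625
Step 4: z = exp(3.625) = 37.51

37.51


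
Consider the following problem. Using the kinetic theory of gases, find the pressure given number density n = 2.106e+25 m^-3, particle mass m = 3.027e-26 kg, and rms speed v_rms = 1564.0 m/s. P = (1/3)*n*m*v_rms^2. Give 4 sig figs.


Step 1: v_rms^2 = 1564.0^2 = 2.446e+06
Step 2: n*m = 2.106e+25*3.027e-26 = 0.6375
Step 3: P = (1/3)*0.6375*2.446e+06 = 5.198e+05 Pa

5.198e+05


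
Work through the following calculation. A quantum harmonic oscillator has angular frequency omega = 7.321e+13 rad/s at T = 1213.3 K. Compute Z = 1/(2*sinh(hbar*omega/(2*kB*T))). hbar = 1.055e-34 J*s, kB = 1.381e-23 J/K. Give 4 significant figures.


Step 1: Compute x = hbar*omega/(kB*T) = 1.055e-34*7.321e+13/(1.381e-23*1213.3) = 0.461
Step 2: x/2 = 0.2305
Step 3: sinh(x/2) = 0.2325
Step 4: Z = 1/(2*0.2325) = 2.15

2.15


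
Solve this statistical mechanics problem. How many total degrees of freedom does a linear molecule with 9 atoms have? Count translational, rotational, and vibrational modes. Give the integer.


Step 1: Translational DOF = 3
Step 2: Rotational DOF (linear) = 2
Step 3: Vibrational DOF = 3*9 - 5 = 22
Step 4: Total = 3 + 2 + 22 = 27

27


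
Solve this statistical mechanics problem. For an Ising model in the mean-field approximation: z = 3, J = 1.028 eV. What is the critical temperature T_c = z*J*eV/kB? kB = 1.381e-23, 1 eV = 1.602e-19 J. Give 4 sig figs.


Step 1: z*J = 3*1.028 = 3.084 eV
Step 2: Convert to Joules: 3.084*1.602e-19 = 4.941e-19 J
Step 3: T_c = 4.941e-19 / 1.381e-23 = 3.578e+04 K

3.578e+04


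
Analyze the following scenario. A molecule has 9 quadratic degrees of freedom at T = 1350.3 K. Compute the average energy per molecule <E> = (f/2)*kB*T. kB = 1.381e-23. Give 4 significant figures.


Step 1: f/2 = 9/2 = 4.5
Step 2: kB*T = 1.381e-23 * 1350.3 = 1.865e-20
Step 3: <E> = 4.5 * 1.865e-20 = 8.391e-20 J

8.391e-20


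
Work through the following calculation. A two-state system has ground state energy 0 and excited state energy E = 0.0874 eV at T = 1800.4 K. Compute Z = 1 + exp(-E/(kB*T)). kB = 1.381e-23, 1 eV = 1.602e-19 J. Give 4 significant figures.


Step 1: Compute beta*E = E*eV/(kB*T) = 0.0874*1.602e-19/(1.381e-23*1800.4) = 0.5631
Step 2: exp(-beta*E) = exp(-0.5631) = 0.5694
Step 3: Z = 1 + 0.5694 = 1.569

1.569


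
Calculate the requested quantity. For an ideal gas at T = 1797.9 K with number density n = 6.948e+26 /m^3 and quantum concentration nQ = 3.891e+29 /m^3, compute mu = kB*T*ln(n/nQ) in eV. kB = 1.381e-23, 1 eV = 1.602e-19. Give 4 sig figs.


Step 1: n/nQ = 6.948e+26/3.891e+29 = 0.001786
Step 2: ln(n/nQ) = -6.328
Step 3: mu = kB*T*ln(n/nQ) = 2.483e-20*-6.328 = -1.571e-19 J
Step 4: Convert to eV: -1.571e-19/1.602e-19 = -0.9808 eV

-0.9808


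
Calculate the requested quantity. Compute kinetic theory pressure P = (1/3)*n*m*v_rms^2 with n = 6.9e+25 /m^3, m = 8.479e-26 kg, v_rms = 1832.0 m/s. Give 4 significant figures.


Step 1: v_rms^2 = 1832.0^2 = 3.356e+06
Step 2: n*m = 6.9e+25*8.479e-26 = 5.851
Step 3: P = (1/3)*5.851*3.356e+06 = 6.545e+06 Pa

6.545e+06


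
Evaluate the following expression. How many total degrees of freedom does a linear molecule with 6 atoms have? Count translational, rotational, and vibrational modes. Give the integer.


Step 1: Translational DOF = 3
Step 2: Rotational DOF (linear) = 2
Step 3: Vibrational DOF = 3*6 - 5 = 13
Step 4: Total = 3 + 2 + 13 = 18

18


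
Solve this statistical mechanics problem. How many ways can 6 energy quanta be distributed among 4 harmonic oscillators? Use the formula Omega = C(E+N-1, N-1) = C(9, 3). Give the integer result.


Step 1: Use binomial coefficient C(9, 3)
Step 2: Numerator = 9! / 6!
Step 3: Denominator = 3!
Step 4: Omega = 84

84


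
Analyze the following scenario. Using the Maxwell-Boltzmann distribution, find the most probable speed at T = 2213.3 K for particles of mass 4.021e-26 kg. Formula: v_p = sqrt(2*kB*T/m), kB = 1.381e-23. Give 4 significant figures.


Step 1: Numerator = 2*kB*T = 2*1.381e-23*2213.3 = 6.113e-20
Step 2: Ratio = 6.113e-20 / 4.021e-26 = 1.52e+06
Step 3: v_p = sqrt(1.52e+06) = 1233 m/s

1233


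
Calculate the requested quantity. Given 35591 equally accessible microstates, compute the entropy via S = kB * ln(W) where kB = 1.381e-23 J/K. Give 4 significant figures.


Step 1: ln(W) = ln(35591) = 10.48
Step 2: S = kB * ln(W) = 1.381e-23 * 10.48
Step 3: S = 1.447e-22 J/K

1.447e-22


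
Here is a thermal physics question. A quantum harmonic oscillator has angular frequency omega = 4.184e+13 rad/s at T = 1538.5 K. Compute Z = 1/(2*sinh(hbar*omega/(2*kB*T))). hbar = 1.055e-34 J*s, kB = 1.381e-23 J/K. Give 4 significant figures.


Step 1: Compute x = hbar*omega/(kB*T) = 1.055e-34*4.184e+13/(1.381e-23*1538.5) = 0.2078
Step 2: x/2 = 0.1039
Step 3: sinh(x/2) = 0.1041
Step 4: Z = 1/(2*0.1041) = 4.805

4.805


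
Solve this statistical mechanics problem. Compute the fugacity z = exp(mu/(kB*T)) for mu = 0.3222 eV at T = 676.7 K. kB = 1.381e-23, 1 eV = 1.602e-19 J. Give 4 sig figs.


Step 1: Convert mu to Joules: 0.3222*1.602e-19 = 5.162e-20 J
Step 2: kB*T = 1.381e-23*676.7 = 9.345e-21 J
Step 3: mu/(kB*T) = 5.523
Step 4: z = exp(5.523) = 250.5

250.5


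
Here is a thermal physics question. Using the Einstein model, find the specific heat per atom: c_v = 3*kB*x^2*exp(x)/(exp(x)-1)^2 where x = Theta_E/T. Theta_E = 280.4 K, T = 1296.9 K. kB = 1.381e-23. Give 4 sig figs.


Step 1: x = Theta_E/T = 280.4/1296.9 = 0.2162
Step 2: x^2 = 0.04675
Step 3: exp(x) = 1.241
Step 4: c_v = 3*1.381e-23*0.04675*1.241/(1.241-1)^2 = 4.127e-23

4.127e-23


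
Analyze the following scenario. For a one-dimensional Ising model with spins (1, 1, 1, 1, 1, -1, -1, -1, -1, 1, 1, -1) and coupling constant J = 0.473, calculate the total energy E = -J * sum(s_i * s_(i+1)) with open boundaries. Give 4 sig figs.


Step 1: Nearest-neighbor products: 1, 1, 1, 1, -1, 1, 1, 1, -1, 1, -1
Step 2: Sum of products = 5
Step 3: E = -0.473 * 5 = -2.365

-2.365


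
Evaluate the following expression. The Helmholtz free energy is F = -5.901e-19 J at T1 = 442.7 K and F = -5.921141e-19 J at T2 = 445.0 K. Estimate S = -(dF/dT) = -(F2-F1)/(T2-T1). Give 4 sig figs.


Step 1: dF = F2 - F1 = -5.921141e-19 - (-5.901e-19) = -2.0141e-21 J
Step 2: dT = T2 - T1 = 445.0 - 442.7 = 2.3 K
Step 3: S = -dF/dT = -(-2.0141e-21)/2.3 = 8.757e-22 J/K

8.757e-22


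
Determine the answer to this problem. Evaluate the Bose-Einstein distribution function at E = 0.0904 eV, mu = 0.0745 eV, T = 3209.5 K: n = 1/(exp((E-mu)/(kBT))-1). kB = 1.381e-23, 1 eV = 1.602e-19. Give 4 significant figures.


Step 1: (E - mu) = 0.0159 eV
Step 2: x = (E-mu)*eV/(kB*T) = 0.0159*1.602e-19/(1.381e-23*3209.5) = 0.05747
Step 3: exp(x) = 1.059
Step 4: n = 1/(exp(x)-1) = 16.91

16.91


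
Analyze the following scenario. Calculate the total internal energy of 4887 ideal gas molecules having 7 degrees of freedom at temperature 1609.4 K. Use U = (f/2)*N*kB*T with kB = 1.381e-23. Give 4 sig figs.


Step 1: f/2 = 7/2 = 3.5
Step 2: N*kB*T = 4887*1.381e-23*1609.4 = 1.086e-16
Step 3: U = 3.5 * 1.086e-16 = 3.802e-16 J

3.802e-16


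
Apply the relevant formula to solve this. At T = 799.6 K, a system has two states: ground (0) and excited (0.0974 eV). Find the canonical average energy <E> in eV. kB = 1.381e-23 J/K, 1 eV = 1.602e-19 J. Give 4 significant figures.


Step 1: beta*E = 0.0974*1.602e-19/(1.381e-23*799.6) = 1.413
Step 2: exp(-beta*E) = 0.2434
Step 3: <E> = 0.0974*0.2434/(1+0.2434) = 0.01907 eV

0.01907


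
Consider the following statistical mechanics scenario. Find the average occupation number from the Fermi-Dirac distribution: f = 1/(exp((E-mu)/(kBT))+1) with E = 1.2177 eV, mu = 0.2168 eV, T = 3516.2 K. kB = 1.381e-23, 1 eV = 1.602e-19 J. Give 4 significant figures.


Step 1: (E - mu) = 1.2177 - 0.2168 = 1.001 eV
Step 2: Convert: (E-mu)*eV = 1.603e-19 J
Step 3: x = (E-mu)*eV/(kB*T) = 3.302
Step 4: f = 1/(exp(3.302)+1) = 0.0355

0.0355


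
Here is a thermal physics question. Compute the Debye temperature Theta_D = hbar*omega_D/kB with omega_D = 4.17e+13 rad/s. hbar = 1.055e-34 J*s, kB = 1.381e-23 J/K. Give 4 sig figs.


Step 1: hbar*omega_D = 1.055e-34 * 4.17e+13 = 4.399e-21 J
Step 2: Theta_D = 4.399e-21 / 1.381e-23
Step 3: Theta_D = 318.6 K

318.6


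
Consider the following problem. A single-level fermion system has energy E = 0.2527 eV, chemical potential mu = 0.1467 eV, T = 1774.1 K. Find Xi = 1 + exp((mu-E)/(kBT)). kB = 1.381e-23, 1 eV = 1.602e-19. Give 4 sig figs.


Step 1: (mu - E) = 0.1467 - 0.2527 = -0.106 eV
Step 2: x = (mu-E)*eV/(kB*T) = -0.106*1.602e-19/(1.381e-23*1774.1) = -0.6931
Step 3: exp(x) = 0.5
Step 4: Xi = 1 + 0.5 = 1.5

1.5


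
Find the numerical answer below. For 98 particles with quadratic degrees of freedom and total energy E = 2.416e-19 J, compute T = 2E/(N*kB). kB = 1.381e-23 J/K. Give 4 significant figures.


Step 1: Numerator = 2*E = 2*2.416e-19 = 4.832e-19 J
Step 2: Denominator = N*kB = 98*1.381e-23 = 1.353e-21
Step 3: T = 4.832e-19 / 1.353e-21 = 357 K

357


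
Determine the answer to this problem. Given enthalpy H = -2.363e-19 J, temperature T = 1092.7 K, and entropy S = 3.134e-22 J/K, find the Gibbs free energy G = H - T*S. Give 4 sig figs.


Step 1: T*S = 1092.7 * 3.134e-22 = 3.425e-19 J
Step 2: G = H - T*S = -2.363e-19 - 3.425e-19
Step 3: G = -5.788e-19 J

-5.788e-19


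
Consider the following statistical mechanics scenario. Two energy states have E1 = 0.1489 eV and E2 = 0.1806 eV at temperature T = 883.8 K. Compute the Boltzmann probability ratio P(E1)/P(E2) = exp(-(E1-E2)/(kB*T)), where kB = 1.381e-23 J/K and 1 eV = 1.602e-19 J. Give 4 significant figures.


Step 1: Compute energy difference dE = E1 - E2 = 0.1489 - 0.1806 = -0.0317 eV
Step 2: Convert to Joules: dE_J = -0.0317 * 1.602e-19 = -5.078e-21 J
Step 3: Compute exponent = -dE_J / (kB * T) = -(-5.078e-21) / (1.381e-23 * 883.8) = 0.4161
Step 4: P(E1)/P(E2) = exp(0.4161) = 1.516

1.516


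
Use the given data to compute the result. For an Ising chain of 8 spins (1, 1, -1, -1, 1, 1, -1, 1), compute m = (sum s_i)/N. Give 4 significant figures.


Step 1: Count up spins (+1): 5, down spins (-1): 3
Step 2: Total magnetization M = 5 - 3 = 2
Step 3: m = M/N = 2/8 = 0.25

0.25


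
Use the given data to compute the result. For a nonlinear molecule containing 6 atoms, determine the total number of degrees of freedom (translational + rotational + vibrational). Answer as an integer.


Step 1: Translational DOF = 3
Step 2: Rotational DOF (nonlinear) = 3
Step 3: Vibrational DOF = 3*6 - 6 = 12
Step 4: Total = 3 + 3 + 12 = 18

18


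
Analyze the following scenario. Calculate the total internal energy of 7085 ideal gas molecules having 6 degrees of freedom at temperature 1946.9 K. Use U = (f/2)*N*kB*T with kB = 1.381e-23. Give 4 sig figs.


Step 1: f/2 = 6/2 = 3.0
Step 2: N*kB*T = 7085*1.381e-23*1946.9 = 1.905e-16
Step 3: U = 3.0 * 1.905e-16 = 5.715e-16 J

5.715e-16


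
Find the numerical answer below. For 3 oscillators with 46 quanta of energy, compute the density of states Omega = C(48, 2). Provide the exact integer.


Step 1: Use binomial coefficient C(48, 2)
Step 2: Numerator = 48! / 46!
Step 3: Denominator = 2!
Step 4: Omega = 1128

1128


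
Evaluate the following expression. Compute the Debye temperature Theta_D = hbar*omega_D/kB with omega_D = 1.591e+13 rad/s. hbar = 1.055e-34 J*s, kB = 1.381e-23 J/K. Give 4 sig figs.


Step 1: hbar*omega_D = 1.055e-34 * 1.591e+13 = 1.679e-21 J
Step 2: Theta_D = 1.679e-21 / 1.381e-23
Step 3: Theta_D = 121.5 K

121.5


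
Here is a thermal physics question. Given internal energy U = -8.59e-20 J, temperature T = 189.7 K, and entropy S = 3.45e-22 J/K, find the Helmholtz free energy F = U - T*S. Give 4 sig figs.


Step 1: T*S = 189.7 * 3.45e-22 = 6.545e-20 J
Step 2: F = U - T*S = -8.59e-20 - 6.545e-20
Step 3: F = -1.513e-19 J

-1.513e-19


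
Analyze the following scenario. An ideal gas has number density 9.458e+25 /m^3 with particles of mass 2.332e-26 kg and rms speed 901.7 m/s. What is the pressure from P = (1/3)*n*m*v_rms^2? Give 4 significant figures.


Step 1: v_rms^2 = 901.7^2 = 8.131e+05
Step 2: n*m = 9.458e+25*2.332e-26 = 2.206
Step 3: P = (1/3)*2.206*8.131e+05 = 5.978e+05 Pa

5.978e+05


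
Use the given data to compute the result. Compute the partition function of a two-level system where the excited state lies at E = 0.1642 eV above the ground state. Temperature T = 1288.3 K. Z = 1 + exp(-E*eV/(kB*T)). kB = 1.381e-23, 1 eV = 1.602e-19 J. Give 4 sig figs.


Step 1: Compute beta*E = E*eV/(kB*T) = 0.1642*1.602e-19/(1.381e-23*1288.3) = 1.479
Step 2: exp(-beta*E) = exp(-1.479) = 0.228
Step 3: Z = 1 + 0.228 = 1.228

1.228


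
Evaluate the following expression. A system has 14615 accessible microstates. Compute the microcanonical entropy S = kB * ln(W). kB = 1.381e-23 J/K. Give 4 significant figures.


Step 1: ln(W) = ln(14615) = 9.59
Step 2: S = kB * ln(W) = 1.381e-23 * 9.59
Step 3: S = 1.324e-22 J/K

1.324e-22


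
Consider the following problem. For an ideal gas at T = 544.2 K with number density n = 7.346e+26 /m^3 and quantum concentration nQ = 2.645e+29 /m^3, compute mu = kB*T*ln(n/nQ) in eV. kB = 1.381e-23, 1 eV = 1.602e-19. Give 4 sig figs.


Step 1: n/nQ = 7.346e+26/2.645e+29 = 0.002777
Step 2: ln(n/nQ) = -5.886
Step 3: mu = kB*T*ln(n/nQ) = 7.515e-21*-5.886 = -4.424e-20 J
Step 4: Convert to eV: -4.424e-20/1.602e-19 = -0.2761 eV

-0.2761


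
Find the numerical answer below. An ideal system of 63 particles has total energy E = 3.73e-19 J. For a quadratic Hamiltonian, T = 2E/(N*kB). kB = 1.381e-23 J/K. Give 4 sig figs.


Step 1: Numerator = 2*E = 2*3.73e-19 = 7.46e-19 J
Step 2: Denominator = N*kB = 63*1.381e-23 = 8.7e-22
Step 3: T = 7.46e-19 / 8.7e-22 = 857.4 K

857.4


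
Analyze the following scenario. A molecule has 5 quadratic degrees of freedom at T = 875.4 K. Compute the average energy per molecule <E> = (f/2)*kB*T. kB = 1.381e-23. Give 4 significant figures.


Step 1: f/2 = 5/2 = 2.5
Step 2: kB*T = 1.381e-23 * 875.4 = 1.209e-20
Step 3: <E> = 2.5 * 1.209e-20 = 3.022e-20 J

3.022e-20


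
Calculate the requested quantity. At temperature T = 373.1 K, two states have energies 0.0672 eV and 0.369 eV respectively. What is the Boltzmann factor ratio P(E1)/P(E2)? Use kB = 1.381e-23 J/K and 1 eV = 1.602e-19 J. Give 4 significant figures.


Step 1: Compute energy difference dE = E1 - E2 = 0.0672 - 0.369 = -0.3018 eV
Step 2: Convert to Joules: dE_J = -0.3018 * 1.602e-19 = -4.835e-20 J
Step 3: Compute exponent = -dE_J / (kB * T) = -(-4.835e-20) / (1.381e-23 * 373.1) = 9.383
Step 4: P(E1)/P(E2) = exp(9.383) = 1.189e+04

1.189e+04


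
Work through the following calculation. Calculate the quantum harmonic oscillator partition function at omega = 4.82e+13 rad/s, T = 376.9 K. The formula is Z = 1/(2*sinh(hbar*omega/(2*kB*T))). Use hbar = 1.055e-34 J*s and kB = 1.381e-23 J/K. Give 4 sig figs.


Step 1: Compute x = hbar*omega/(kB*T) = 1.055e-34*4.82e+13/(1.381e-23*376.9) = 0.977
Step 2: x/2 = 0.4885
Step 3: sinh(x/2) = 0.5081
Step 4: Z = 1/(2*0.5081) = 0.984

0.984


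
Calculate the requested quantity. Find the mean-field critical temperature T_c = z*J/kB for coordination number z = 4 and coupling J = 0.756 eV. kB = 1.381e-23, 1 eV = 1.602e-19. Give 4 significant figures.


Step 1: z*J = 4*0.756 = 3.024 eV
Step 2: Convert to Joules: 3.024*1.602e-19 = 4.844e-19 J
Step 3: T_c = 4.844e-19 / 1.381e-23 = 3.508e+04 K

3.508e+04


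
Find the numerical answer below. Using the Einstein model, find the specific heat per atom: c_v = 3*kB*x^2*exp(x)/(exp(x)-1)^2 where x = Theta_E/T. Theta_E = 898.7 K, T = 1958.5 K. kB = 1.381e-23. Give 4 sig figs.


Step 1: x = Theta_E/T = 898.7/1958.5 = 0.4589
Step 2: x^2 = 0.2106
Step 3: exp(x) = 1.582
Step 4: c_v = 3*1.381e-23*0.2106*1.582/(1.582-1)^2 = 4.071e-23

4.071e-23


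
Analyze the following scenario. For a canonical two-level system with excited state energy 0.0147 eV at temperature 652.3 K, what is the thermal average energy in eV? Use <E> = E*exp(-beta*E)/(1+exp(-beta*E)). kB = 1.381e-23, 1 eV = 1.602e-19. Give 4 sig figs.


Step 1: beta*E = 0.0147*1.602e-19/(1.381e-23*652.3) = 0.2614
Step 2: exp(-beta*E) = 0.77
Step 3: <E> = 0.0147*0.77/(1+0.77) = 0.006395 eV

0.006395


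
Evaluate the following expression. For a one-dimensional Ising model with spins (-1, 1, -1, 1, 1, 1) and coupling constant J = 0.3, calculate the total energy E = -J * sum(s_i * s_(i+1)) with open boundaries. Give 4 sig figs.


Step 1: Nearest-neighbor products: -1, -1, -1, 1, 1
Step 2: Sum of products = -1
Step 3: E = -0.3 * -1 = 0.3

0.3


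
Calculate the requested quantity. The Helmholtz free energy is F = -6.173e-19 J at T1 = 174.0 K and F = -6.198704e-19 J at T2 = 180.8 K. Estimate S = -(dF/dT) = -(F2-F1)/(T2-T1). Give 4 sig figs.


Step 1: dF = F2 - F1 = -6.198704e-19 - (-6.173e-19) = -2.5704e-21 J
Step 2: dT = T2 - T1 = 180.8 - 174.0 = 6.8 K
Step 3: S = -dF/dT = -(-2.5704e-21)/6.8 = 3.78e-22 J/K

3.78e-22


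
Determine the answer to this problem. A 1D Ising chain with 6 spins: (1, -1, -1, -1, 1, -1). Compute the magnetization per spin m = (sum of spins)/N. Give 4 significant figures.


Step 1: Count up spins (+1): 2, down spins (-1): 4
Step 2: Total magnetization M = 2 - 4 = -2
Step 3: m = M/N = -2/6 = -0.3333

-0.3333


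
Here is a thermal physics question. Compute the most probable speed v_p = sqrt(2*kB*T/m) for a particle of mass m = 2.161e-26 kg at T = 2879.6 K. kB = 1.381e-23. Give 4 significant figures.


Step 1: Numerator = 2*kB*T = 2*1.381e-23*2879.6 = 7.953e-20
Step 2: Ratio = 7.953e-20 / 2.161e-26 = 3.68e+06
Step 3: v_p = sqrt(3.68e+06) = 1918 m/s

1918


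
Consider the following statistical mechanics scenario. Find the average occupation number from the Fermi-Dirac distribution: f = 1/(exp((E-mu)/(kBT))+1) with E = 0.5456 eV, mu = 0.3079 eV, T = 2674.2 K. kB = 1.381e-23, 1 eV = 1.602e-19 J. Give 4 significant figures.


Step 1: (E - mu) = 0.5456 - 0.3079 = 0.2377 eV
Step 2: Convert: (E-mu)*eV = 3.808e-20 J
Step 3: x = (E-mu)*eV/(kB*T) = 1.031
Step 4: f = 1/(exp(1.031)+1) = 0.2629

0.2629


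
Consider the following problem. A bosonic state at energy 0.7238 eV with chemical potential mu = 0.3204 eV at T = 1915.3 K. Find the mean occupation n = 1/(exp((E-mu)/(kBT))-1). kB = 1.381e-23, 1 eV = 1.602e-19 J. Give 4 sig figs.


Step 1: (E - mu) = 0.4034 eV
Step 2: x = (E-mu)*eV/(kB*T) = 0.4034*1.602e-19/(1.381e-23*1915.3) = 2.443
Step 3: exp(x) = 11.51
Step 4: n = 1/(exp(x)-1) = 0.09514

0.09514


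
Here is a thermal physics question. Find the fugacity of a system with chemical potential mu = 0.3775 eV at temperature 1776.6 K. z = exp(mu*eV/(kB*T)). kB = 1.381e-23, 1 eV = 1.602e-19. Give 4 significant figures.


Step 1: Convert mu to Joules: 0.3775*1.602e-19 = 6.048e-20 J
Step 2: kB*T = 1.381e-23*1776.6 = 2.453e-20 J
Step 3: mu/(kB*T) = 2.465
Step 4: z = exp(2.465) = 11.76

11.76


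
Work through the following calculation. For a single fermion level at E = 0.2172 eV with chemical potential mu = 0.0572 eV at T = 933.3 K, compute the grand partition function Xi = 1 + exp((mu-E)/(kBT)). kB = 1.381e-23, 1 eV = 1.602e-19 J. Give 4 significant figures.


Step 1: (mu - E) = 0.0572 - 0.2172 = -0.16 eV
Step 2: x = (mu-E)*eV/(kB*T) = -0.16*1.602e-19/(1.381e-23*933.3) = -1.989
Step 3: exp(x) = 0.1369
Step 4: Xi = 1 + 0.1369 = 1.137

1.137


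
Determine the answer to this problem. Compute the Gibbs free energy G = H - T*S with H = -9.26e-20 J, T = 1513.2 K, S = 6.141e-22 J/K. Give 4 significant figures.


Step 1: T*S = 1513.2 * 6.141e-22 = 9.293e-19 J
Step 2: G = H - T*S = -9.26e-20 - 9.293e-19
Step 3: G = -1.022e-18 J

-1.022e-18


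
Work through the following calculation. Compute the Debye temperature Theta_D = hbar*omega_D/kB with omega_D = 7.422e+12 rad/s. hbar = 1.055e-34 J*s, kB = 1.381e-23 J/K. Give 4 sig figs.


Step 1: hbar*omega_D = 1.055e-34 * 7.422e+12 = 7.83e-22 J
Step 2: Theta_D = 7.83e-22 / 1.381e-23
Step 3: Theta_D = 56.7 K

56.7


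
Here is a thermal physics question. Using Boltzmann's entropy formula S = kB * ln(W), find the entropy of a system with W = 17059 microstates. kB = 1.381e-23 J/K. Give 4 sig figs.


Step 1: ln(W) = ln(17059) = 9.744
Step 2: S = kB * ln(W) = 1.381e-23 * 9.744
Step 3: S = 1.346e-22 J/K

1.346e-22


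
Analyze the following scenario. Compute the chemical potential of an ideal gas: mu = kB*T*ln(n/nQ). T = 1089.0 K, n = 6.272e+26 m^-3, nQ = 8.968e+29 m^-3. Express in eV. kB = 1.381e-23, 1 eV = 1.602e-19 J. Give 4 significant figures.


Step 1: n/nQ = 6.272e+26/8.968e+29 = 0.0006994
Step 2: ln(n/nQ) = -7.265
Step 3: mu = kB*T*ln(n/nQ) = 1.504e-20*-7.265 = -1.093e-19 J
Step 4: Convert to eV: -1.093e-19/1.602e-19 = -0.682 eV

-0.682


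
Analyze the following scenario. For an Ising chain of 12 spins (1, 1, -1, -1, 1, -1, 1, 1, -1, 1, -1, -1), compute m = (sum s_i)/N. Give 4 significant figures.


Step 1: Count up spins (+1): 6, down spins (-1): 6
Step 2: Total magnetization M = 6 - 6 = 0
Step 3: m = M/N = 0/12 = 0

0


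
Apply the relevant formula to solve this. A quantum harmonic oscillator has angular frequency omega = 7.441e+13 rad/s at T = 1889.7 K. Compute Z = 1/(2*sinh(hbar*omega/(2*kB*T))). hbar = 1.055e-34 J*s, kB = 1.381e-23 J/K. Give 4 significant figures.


Step 1: Compute x = hbar*omega/(kB*T) = 1.055e-34*7.441e+13/(1.381e-23*1889.7) = 0.3008
Step 2: x/2 = 0.1504
Step 3: sinh(x/2) = 0.151
Step 4: Z = 1/(2*0.151) = 3.312

3.312


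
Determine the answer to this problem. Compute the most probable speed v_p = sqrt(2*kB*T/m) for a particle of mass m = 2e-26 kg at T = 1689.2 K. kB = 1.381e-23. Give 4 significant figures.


Step 1: Numerator = 2*kB*T = 2*1.381e-23*1689.2 = 4.666e-20
Step 2: Ratio = 4.666e-20 / 2e-26 = 2.333e+06
Step 3: v_p = sqrt(2.333e+06) = 1527 m/s

1527


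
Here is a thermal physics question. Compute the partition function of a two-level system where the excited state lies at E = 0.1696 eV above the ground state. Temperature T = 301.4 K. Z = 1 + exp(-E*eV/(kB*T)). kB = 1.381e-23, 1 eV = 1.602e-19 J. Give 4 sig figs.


Step 1: Compute beta*E = E*eV/(kB*T) = 0.1696*1.602e-19/(1.381e-23*301.4) = 6.528
Step 2: exp(-beta*E) = exp(-6.528) = 0.001463
Step 3: Z = 1 + 0.001463 = 1.001

1.001


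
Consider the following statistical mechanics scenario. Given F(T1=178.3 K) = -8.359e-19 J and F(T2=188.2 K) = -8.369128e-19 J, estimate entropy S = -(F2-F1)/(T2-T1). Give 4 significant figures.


Step 1: dF = F2 - F1 = -8.369128e-19 - (-8.359e-19) = -1.0128e-21 J
Step 2: dT = T2 - T1 = 188.2 - 178.3 = 9.9 K
Step 3: S = -dF/dT = -(-1.0128e-21)/9.9 = 1.023e-22 J/K

1.023e-22


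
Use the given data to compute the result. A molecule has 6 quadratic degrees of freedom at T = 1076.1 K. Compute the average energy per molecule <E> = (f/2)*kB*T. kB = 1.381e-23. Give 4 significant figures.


Step 1: f/2 = 6/2 = 3
Step 2: kB*T = 1.381e-23 * 1076.1 = 1.486e-20
Step 3: <E> = 3 * 1.486e-20 = 4.458e-20 J

4.458e-20


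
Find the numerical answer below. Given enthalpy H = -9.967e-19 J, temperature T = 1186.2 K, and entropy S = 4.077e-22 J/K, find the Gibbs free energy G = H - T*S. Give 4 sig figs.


Step 1: T*S = 1186.2 * 4.077e-22 = 4.836e-19 J
Step 2: G = H - T*S = -9.967e-19 - 4.836e-19
Step 3: G = -1.48e-18 J

-1.48e-18


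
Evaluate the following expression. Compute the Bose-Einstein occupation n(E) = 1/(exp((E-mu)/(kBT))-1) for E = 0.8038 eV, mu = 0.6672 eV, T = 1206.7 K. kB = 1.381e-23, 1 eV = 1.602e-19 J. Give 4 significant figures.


Step 1: (E - mu) = 0.1366 eV
Step 2: x = (E-mu)*eV/(kB*T) = 0.1366*1.602e-19/(1.381e-23*1206.7) = 1.313
Step 3: exp(x) = 3.718
Step 4: n = 1/(exp(x)-1) = 0.3679

0.3679


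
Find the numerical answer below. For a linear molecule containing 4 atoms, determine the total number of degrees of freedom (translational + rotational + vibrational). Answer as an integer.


Step 1: Translational DOF = 3
Step 2: Rotational DOF (linear) = 2
Step 3: Vibrational DOF = 3*4 - 5 = 7
Step 4: Total = 3 + 2 + 7 = 12

12


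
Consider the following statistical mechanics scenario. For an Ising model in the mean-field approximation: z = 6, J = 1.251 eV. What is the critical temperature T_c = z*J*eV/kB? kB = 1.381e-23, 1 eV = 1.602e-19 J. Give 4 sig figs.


Step 1: z*J = 6*1.251 = 7.506 eV
Step 2: Convert to Joules: 7.506*1.602e-19 = 1.202e-18 J
Step 3: T_c = 1.202e-18 / 1.381e-23 = 8.707e+04 K

8.707e+04


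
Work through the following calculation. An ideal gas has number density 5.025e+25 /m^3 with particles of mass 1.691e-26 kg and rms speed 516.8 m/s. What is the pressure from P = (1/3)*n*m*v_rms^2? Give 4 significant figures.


Step 1: v_rms^2 = 516.8^2 = 2.671e+05
Step 2: n*m = 5.025e+25*1.691e-26 = 0.8497
Step 3: P = (1/3)*0.8497*2.671e+05 = 7.565e+04 Pa

7.565e+04


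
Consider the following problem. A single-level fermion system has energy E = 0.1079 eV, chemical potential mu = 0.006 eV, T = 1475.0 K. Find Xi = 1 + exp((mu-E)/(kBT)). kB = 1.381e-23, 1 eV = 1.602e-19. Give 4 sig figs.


Step 1: (mu - E) = 0.006 - 0.1079 = -0.1019 eV
Step 2: x = (mu-E)*eV/(kB*T) = -0.1019*1.602e-19/(1.381e-23*1475.0) = -0.8014
Step 3: exp(x) = 0.4487
Step 4: Xi = 1 + 0.4487 = 1.449

1.449


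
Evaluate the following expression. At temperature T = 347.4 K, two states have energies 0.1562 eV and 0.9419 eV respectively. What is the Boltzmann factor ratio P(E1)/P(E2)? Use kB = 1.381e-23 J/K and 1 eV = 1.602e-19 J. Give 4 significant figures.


Step 1: Compute energy difference dE = E1 - E2 = 0.1562 - 0.9419 = -0.7857 eV
Step 2: Convert to Joules: dE_J = -0.7857 * 1.602e-19 = -1.259e-19 J
Step 3: Compute exponent = -dE_J / (kB * T) = -(-1.259e-19) / (1.381e-23 * 347.4) = 26.24
Step 4: P(E1)/P(E2) = exp(26.24) = 2.478e+11

2.478e+11


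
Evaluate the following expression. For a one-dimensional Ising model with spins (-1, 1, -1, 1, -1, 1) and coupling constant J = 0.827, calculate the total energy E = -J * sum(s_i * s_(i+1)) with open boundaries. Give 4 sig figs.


Step 1: Nearest-neighbor products: -1, -1, -1, -1, -1
Step 2: Sum of products = -5
Step 3: E = -0.827 * -5 = 4.135

4.135


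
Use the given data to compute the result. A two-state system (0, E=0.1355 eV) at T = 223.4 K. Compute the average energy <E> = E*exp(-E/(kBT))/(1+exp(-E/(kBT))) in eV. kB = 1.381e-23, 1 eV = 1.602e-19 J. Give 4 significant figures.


Step 1: beta*E = 0.1355*1.602e-19/(1.381e-23*223.4) = 7.036
Step 2: exp(-beta*E) = 0.0008797
Step 3: <E> = 0.1355*0.0008797/(1+0.0008797) = 0.0001191 eV

0.0001191


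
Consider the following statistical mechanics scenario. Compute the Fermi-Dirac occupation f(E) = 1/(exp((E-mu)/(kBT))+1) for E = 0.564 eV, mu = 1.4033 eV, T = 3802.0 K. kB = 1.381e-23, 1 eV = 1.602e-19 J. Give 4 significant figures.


Step 1: (E - mu) = 0.564 - 1.4033 = -0.8393 eV
Step 2: Convert: (E-mu)*eV = -1.345e-19 J
Step 3: x = (E-mu)*eV/(kB*T) = -2.561
Step 4: f = 1/(exp(-2.561)+1) = 0.9283

0.9283


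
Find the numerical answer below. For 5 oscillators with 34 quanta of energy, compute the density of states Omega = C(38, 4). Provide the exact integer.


Step 1: Use binomial coefficient C(38, 4)
Step 2: Numerator = 38! / 34!
Step 3: Denominator = 4!
Step 4: Omega = 73815

73815


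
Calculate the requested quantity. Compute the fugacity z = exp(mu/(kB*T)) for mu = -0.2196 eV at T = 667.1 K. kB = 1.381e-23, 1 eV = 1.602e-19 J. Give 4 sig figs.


Step 1: Convert mu to Joules: -0.2196*1.602e-19 = -3.518e-20 J
Step 2: kB*T = 1.381e-23*667.1 = 9.213e-21 J
Step 3: mu/(kB*T) = -3.819
Step 4: z = exp(-3.819) = 0.02196

0.02196


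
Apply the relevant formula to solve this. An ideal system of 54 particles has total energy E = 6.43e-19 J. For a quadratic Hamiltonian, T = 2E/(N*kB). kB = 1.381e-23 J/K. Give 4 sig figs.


Step 1: Numerator = 2*E = 2*6.43e-19 = 1.286e-18 J
Step 2: Denominator = N*kB = 54*1.381e-23 = 7.457e-22
Step 3: T = 1.286e-18 / 7.457e-22 = 1724 K

1724


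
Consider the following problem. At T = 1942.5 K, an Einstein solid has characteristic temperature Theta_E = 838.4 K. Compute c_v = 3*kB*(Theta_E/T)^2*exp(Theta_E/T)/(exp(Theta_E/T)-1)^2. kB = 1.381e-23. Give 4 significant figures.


Step 1: x = Theta_E/T = 838.4/1942.5 = 0.4316
Step 2: x^2 = 0.1863
Step 3: exp(x) = 1.54
Step 4: c_v = 3*1.381e-23*0.1863*1.54/(1.54-1)^2 = 4.079e-23

4.079e-23


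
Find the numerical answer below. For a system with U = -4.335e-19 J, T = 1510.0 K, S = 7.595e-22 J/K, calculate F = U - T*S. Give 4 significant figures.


Step 1: T*S = 1510.0 * 7.595e-22 = 1.147e-18 J
Step 2: F = U - T*S = -4.335e-19 - 1.147e-18
Step 3: F = -1.58e-18 J

-1.58e-18


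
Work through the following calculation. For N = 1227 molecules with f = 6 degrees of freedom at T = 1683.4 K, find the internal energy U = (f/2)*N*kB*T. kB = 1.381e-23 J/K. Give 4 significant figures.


Step 1: f/2 = 6/2 = 3.0
Step 2: N*kB*T = 1227*1.381e-23*1683.4 = 2.852e-17
Step 3: U = 3.0 * 2.852e-17 = 8.557e-17 J

8.557e-17


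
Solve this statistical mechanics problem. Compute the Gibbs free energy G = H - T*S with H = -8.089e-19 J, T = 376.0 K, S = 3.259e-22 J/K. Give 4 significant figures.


Step 1: T*S = 376.0 * 3.259e-22 = 1.225e-19 J
Step 2: G = H - T*S = -8.089e-19 - 1.225e-19
Step 3: G = -9.314e-19 J

-9.314e-19


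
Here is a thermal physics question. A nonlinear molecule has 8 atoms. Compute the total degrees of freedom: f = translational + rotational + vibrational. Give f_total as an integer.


Step 1: Translational DOF = 3
Step 2: Rotational DOF (nonlinear) = 3
Step 3: Vibrational DOF = 3*8 - 6 = 18
Step 4: Total = 3 + 3 + 18 = 24

24


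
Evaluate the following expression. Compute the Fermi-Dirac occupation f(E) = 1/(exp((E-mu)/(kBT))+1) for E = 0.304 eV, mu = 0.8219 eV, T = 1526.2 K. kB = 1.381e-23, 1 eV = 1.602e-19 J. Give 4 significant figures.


Step 1: (E - mu) = 0.304 - 0.8219 = -0.5179 eV
Step 2: Convert: (E-mu)*eV = -8.297e-20 J
Step 3: x = (E-mu)*eV/(kB*T) = -3.936
Step 4: f = 1/(exp(-3.936)+1) = 0.9809

0.9809


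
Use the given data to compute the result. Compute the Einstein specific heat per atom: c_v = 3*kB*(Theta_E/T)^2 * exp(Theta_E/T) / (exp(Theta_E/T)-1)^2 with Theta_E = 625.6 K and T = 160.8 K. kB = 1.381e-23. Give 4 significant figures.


Step 1: x = Theta_E/T = 625.6/160.8 = 3.891
Step 2: x^2 = 15.14
Step 3: exp(x) = 48.94
Step 4: c_v = 3*1.381e-23*15.14*48.94/(48.94-1)^2 = 1.335e-23

1.335e-23


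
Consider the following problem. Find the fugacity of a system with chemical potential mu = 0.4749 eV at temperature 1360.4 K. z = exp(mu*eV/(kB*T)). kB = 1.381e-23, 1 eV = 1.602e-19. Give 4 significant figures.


Step 1: Convert mu to Joules: 0.4749*1.602e-19 = 7.608e-20 J
Step 2: kB*T = 1.381e-23*1360.4 = 1.879e-20 J
Step 3: mu/(kB*T) = 4.05
Step 4: z = exp(4.05) = 57.37

57.37


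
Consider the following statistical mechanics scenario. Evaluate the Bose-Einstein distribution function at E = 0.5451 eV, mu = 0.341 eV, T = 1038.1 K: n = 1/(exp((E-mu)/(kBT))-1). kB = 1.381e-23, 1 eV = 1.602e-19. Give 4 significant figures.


Step 1: (E - mu) = 0.2041 eV
Step 2: x = (E-mu)*eV/(kB*T) = 0.2041*1.602e-19/(1.381e-23*1038.1) = 2.281
Step 3: exp(x) = 9.784
Step 4: n = 1/(exp(x)-1) = 0.1138

0.1138


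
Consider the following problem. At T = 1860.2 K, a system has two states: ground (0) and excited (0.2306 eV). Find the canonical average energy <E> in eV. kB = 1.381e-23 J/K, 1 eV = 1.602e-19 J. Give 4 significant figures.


Step 1: beta*E = 0.2306*1.602e-19/(1.381e-23*1860.2) = 1.438
Step 2: exp(-beta*E) = 0.2374
Step 3: <E> = 0.2306*0.2374/(1+0.2374) = 0.04424 eV

0.04424


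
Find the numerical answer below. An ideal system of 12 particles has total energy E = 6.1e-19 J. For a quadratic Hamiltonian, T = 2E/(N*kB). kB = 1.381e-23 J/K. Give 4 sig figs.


Step 1: Numerator = 2*E = 2*6.1e-19 = 1.22e-18 J
Step 2: Denominator = N*kB = 12*1.381e-23 = 1.657e-22
Step 3: T = 1.22e-18 / 1.657e-22 = 7362 K

7362


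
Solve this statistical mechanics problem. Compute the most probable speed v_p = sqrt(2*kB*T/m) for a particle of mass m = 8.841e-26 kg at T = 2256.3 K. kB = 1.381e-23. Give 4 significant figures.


Step 1: Numerator = 2*kB*T = 2*1.381e-23*2256.3 = 6.232e-20
Step 2: Ratio = 6.232e-20 / 8.841e-26 = 7.049e+05
Step 3: v_p = sqrt(7.049e+05) = 839.6 m/s

839.6
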